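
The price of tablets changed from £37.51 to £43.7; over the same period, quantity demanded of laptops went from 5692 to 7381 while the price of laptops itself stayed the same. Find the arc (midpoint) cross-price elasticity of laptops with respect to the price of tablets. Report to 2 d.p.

1.70

ΔQ_A = 7381 − 5692 = 1689; ΔP_B = 43.7 − 37.51 = 6.19.
Midpoints: Q̄_A = 6536.5, P̄_B = 40.61.
ε = (ΔQ_A/Q̄_A)/(ΔP_B/P̄_B) = (1689/6536.5)/(6.19/40.61) ≈ 1.70.
ε > 0: laptops and tablets are substitutes.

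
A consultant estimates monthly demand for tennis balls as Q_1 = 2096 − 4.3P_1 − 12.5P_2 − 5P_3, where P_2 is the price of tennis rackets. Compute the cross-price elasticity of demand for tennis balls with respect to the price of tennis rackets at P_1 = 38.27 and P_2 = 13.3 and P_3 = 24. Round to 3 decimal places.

At P_1 = 38.27 and P_2 = 13.3 and P_3 = 24: Q_1 = 1645.189.
∂Q_1/∂P_2 = -12.5.
ε = (∂Q_1/∂P_2)(P_2/Q_1) = -12.5 × (13.3/1645.189) ≈ -0.101.
Since ε < 0, tennis balls and tennis rackets are complements.

-0.101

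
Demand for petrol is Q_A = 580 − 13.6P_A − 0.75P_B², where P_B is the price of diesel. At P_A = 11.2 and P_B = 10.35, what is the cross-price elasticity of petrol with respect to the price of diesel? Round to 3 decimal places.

At P_A = 11.2 and P_B = 10.35: Q_A = 347.338.
∂Q_A/∂P_B = -1.5P_B = -1.5(10.35) = -15.5250.
ε = (∂Q_A/∂P_B)(P_B/Q_A) = -15.5250 × (10.35/347.338) ≈ -0.463.

-0.463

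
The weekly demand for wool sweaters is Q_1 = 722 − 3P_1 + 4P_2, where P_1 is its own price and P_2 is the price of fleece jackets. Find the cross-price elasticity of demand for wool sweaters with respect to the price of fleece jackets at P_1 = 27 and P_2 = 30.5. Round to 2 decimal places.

At P_1 = 27 and P_2 = 30.5: Q_1 = 763.
∂Q_1/∂P_2 = 4.
ε = (∂Q_1/∂P_2)(P_2/Q_1) = 4 × (30.5/763) ≈ 0.16.

0.16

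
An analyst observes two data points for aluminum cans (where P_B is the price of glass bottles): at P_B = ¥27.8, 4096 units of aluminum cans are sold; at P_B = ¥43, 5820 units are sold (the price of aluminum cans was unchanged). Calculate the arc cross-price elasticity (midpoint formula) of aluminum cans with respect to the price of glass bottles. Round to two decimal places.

ΔQ_A = 5820 − 4096 = 1724; ΔP_B = 43 − 27.8 = 15.2.
Midpoints: Q̄_A = 4958.0, P̄_B = 35.40.
ε = (ΔQ_A/Q̄_A)/(ΔP_B/P̄_B) = (1724/4958.0)/(15.2/35.40) ≈ 0.81.

0.81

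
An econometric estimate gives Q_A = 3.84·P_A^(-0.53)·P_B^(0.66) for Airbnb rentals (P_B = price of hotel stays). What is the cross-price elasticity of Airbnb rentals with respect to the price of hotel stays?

0.66

In a log-linear (constant-elasticity) demand function, the coefficient on the exponent of P_B is the cross-price elasticity.
ε = 0.66. Positive, so Airbnb rentals and hotel stays are substitutes.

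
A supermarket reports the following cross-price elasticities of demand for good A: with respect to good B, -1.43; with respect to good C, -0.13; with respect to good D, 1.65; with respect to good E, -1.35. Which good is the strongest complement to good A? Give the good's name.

Complements have ε < 0. The most negative value is -1.43 (good B).

good B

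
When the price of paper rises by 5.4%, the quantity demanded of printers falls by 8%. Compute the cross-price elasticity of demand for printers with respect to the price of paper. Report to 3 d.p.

ε = (%ΔQ of printers) / (%ΔP of paper) = (-8%) / (5.4%) ≈ -1.481.

-1.481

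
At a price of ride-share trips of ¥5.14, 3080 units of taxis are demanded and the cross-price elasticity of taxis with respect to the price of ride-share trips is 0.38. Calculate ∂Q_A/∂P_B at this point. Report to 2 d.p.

ε = (∂Q_A/∂P_B)·(P_B/Q_A) ⇒ ∂Q_A/∂P_B = ε·Q_A/P_B = 0.38 × 3080/5.14 ≈ 227.70.

227.70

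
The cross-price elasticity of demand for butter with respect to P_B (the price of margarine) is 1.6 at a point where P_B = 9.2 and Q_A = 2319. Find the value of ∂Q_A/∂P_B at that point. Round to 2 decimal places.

403.30

ε = (∂Q_A/∂P_B)·(P_B/Q_A) ⇒ ∂Q_A/∂P_B = ε·Q_A/P_B = 1.6 × 2319/9.2 ≈ 403.30.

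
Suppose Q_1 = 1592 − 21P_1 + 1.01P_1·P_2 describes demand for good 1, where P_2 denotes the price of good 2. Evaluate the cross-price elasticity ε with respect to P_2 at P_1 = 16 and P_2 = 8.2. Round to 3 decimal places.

0.095

At P_1 = 16 and P_2 = 8.2: Q_1 = 1388.512.
∂Q_1/∂P_2 = 1.01P_1 = 1.01(16) = 16.1600.
ε = (∂Q_1/∂P_2)(P_2/Q_1) = 16.1600 × (8.2/1388.512) ≈ 0.095.
ε > 0: substitutes.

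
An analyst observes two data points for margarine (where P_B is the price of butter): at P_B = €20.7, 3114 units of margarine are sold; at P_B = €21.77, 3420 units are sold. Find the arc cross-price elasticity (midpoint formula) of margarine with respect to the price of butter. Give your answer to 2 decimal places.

1.86

ΔQ_A = 3420 − 3114 = 306; ΔP_B = 21.77 − 20.7 = 1.07.
Midpoints: Q̄_A = 3267.0, P̄_B = 21.23.
ε = (ΔQ_A/Q̄_A)/(ΔP_B/P̄_B) = (306/3267.0)/(1.07/21.23) ≈ 1.86.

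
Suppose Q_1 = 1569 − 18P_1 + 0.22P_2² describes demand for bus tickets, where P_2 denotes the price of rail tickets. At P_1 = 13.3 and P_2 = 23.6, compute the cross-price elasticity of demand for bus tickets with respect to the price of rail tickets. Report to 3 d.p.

At P_1 = 13.3 and P_2 = 23.6: Q_1 = 1452.131.
∂Q_1/∂P_2 = 0.44P_2 = 0.44(23.6) = 10.3840.
ε = (∂Q_1/∂P_2)(P_2/Q_1) = 10.3840 × (23.6/1452.131) ≈ 0.169.
ε > 0: substitutes.

0.169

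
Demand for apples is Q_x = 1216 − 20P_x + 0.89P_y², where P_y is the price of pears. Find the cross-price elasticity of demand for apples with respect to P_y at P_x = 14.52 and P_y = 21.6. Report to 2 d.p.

0.62

At P_x = 14.52 and P_y = 21.6: Q_x = 1340.838.
∂Q_x/∂P_y = 1.78P_y = 1.78(21.6) = 38.4480.
ε = (∂Q_x/∂P_y)(P_y/Q_x) = 38.4480 × (21.6/1340.838) ≈ 0.62.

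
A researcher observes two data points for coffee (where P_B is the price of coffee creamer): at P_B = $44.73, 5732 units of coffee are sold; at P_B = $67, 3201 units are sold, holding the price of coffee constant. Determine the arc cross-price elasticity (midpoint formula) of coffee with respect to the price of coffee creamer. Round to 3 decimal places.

ΔQ_A = 3201 − 5732 = -2531; ΔP_B = 67 − 44.73 = 22.27.
Midpoints: Q̄_A = 4466.5, P̄_B = 55.86.
ε = (ΔQ_A/Q̄_A)/(ΔP_B/P̄_B) = (-2531/4466.5)/(22.27/55.86) ≈ -1.421.
ε < 0: coffee and coffee creamer are complements.

-1.421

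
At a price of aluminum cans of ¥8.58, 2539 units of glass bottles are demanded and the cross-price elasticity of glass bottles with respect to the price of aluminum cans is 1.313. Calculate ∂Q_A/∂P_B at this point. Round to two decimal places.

ε = (∂Q_A/∂P_B)·(P_B/Q_A) ⇒ ∂Q_A/∂P_B = ε·Q_A/P_B = 1.313 × 2539/8.58 ≈ 388.54.

388.54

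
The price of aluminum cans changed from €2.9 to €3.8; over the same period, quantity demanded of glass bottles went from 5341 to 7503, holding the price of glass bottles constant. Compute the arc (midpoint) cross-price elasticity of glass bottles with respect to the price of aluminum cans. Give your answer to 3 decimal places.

ΔQ_A = 7503 − 5341 = 2162; ΔP_B = 3.8 − 2.9 = 0.9.
Midpoints: Q̄_A = 6422.0, P̄_B = 3.35.
ε = (ΔQ_A/Q̄_A)/(ΔP_B/P̄_B) = (2162/6422.0)/(0.9/3.35) ≈ 1.253.
ε > 0: glass bottles and aluminum cans are substitutes.

1.253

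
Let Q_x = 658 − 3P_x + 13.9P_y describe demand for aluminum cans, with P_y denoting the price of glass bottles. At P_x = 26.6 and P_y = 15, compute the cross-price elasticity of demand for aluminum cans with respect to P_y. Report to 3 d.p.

At P_x = 26.6 and P_y = 15: Q_x = 786.7.
∂Q_x/∂P_y = 13.9.
ε = (∂Q_x/∂P_y)(P_y/Q_x) = 13.9 × (15/786.7) ≈ 0.265.
Since ε > 0, aluminum cans and glass bottles are substitutes.

0.265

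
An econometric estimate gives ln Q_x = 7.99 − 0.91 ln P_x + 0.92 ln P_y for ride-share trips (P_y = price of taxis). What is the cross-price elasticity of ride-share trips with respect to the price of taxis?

0.92

In a log-linear (constant-elasticity) demand function, the coefficient on ln P_y is the cross-price elasticity.
ε = 0.92. Positive, so ride-share trips and taxis are substitutes.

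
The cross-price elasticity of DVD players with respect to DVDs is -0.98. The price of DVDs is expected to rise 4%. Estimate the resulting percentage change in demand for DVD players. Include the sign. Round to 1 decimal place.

-3.9%

%ΔQ ≈ ε × %ΔP of DVDs = -0.98 × (4%) = -3.9%.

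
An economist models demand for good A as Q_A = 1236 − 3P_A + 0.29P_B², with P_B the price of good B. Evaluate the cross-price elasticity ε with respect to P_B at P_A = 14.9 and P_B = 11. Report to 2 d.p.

0.06

At P_A = 14.9 and P_B = 11: Q_A = 1226.39.
∂Q_A/∂P_B = 0.58P_B = 0.58(11) = 6.3800.
ε = (∂Q_A/∂P_B)(P_B/Q_A) = 6.3800 × (11/1226.39) ≈ 0.06.
ε > 0: substitutes.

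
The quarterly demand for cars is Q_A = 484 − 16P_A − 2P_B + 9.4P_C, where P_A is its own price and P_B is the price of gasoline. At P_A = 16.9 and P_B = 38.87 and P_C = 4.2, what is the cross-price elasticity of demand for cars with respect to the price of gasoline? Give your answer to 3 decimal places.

-0.443

At P_A = 16.9 and P_B = 38.87 and P_C = 4.2: Q_A = 175.34.
∂Q_A/∂P_B = -2.
ε = (∂Q_A/∂P_B)(P_B/Q_A) = -2 × (38.87/175.34) ≈ -0.443.
Since ε < 0, cars and gasoline are complements.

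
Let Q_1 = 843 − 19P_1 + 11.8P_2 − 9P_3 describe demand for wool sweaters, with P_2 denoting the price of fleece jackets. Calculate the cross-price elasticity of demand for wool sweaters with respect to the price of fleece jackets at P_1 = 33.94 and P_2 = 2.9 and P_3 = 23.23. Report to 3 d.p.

1.469

At P_1 = 33.94 and P_2 = 2.9 and P_3 = 23.23: Q_1 = 23.29.
∂Q_1/∂P_2 = 11.8.
ε = (∂Q_1/∂P_2)(P_2/Q_1) = 11.8 × (2.9/23.29) ≈ 1.469.
Since ε > 0, wool sweaters and fleece jackets are substitutes.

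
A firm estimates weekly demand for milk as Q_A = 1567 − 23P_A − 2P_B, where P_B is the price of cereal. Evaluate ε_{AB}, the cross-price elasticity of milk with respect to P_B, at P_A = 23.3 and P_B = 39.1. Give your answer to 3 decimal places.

At P_A = 23.3 and P_B = 39.1: Q_A = 952.9.
∂Q_A/∂P_B = -2.
ε = (∂Q_A/∂P_B)(P_B/Q_A) = -2 × (39.1/952.9) ≈ -0.082.

-0.082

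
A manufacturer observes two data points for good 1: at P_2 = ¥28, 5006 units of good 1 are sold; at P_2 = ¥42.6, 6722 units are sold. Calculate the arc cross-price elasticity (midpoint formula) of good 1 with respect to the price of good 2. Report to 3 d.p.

0.708

ΔQ_1 = 6722 − 5006 = 1716; ΔP_2 = 42.6 − 28 = 14.6.
Midpoints: Q̄_1 = 5864.0, P̄_2 = 35.30.
ε = (ΔQ_1/Q̄_1)/(ΔP_2/P̄_2) = (1716/5864.0)/(14.6/35.30) ≈ 0.708.
ε > 0: good 1 and good 2 are substitutes.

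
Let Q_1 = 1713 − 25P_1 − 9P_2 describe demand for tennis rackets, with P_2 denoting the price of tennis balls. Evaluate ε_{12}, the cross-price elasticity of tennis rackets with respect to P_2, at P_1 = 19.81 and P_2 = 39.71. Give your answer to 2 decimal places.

-0.42

At P_1 = 19.81 and P_2 = 39.71: Q_1 = 860.36.
∂Q_1/∂P_2 = -9.
ε = (∂Q_1/∂P_2)(P_2/Q_1) = -9 × (39.71/860.36) ≈ -0.42.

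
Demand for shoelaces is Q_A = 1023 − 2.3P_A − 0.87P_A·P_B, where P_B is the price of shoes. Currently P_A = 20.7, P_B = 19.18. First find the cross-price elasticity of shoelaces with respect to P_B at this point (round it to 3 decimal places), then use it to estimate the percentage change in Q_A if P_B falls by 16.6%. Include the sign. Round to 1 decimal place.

At P_A = 20.7, P_B = 19.18: Q_A = 629.977.
∂Q_A/∂P_B = -0.87P_A = -18.0090.
ε = (∂Q_A/∂P_B)(P_B/Q_A) = -18.0090 × 19.18/629.977 ≈ -0.548.
%ΔQ_A ≈ ε × %ΔP_B = -0.548 × (-16.6%) = 9.1%.

9.1%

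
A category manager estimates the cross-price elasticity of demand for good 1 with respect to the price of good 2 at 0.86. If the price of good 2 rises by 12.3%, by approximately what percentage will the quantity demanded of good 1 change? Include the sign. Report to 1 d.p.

10.6%

%ΔQ ≈ ε × %ΔP of good 2 = 0.86 × (12.3%) = 10.6%.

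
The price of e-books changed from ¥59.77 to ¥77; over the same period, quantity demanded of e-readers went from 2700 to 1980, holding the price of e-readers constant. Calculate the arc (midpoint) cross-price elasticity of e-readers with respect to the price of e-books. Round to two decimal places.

ΔQ_A = 1980 − 2700 = -720; ΔP_B = 77 − 59.77 = 17.23.
Midpoints: Q̄_A = 2340.0, P̄_B = 68.39.
ε = (ΔQ_A/Q̄_A)/(ΔP_B/P̄_B) = (-720/2340.0)/(17.23/68.39) ≈ -1.22.

-1.22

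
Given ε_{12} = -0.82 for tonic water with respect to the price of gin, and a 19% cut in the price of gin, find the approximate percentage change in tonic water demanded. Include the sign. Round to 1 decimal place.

%ΔQ ≈ ε × %ΔP of gin = -0.82 × (-19%) = 15.6%.

15.6%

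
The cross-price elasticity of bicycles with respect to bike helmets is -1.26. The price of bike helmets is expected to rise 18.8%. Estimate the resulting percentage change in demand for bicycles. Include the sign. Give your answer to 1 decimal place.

-23.7%

%ΔQ ≈ ε × %ΔP of bike helmets = -1.26 × (18.8%) = -23.7%.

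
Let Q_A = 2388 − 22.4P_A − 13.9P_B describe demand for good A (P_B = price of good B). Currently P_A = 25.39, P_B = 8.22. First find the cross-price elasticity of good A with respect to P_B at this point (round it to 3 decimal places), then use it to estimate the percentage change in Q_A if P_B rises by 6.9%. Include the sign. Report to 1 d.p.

At P_A = 25.39, P_B = 8.22: Q_A = 1705.006.
∂Q_A/∂P_B = -13.9.
ε = (∂Q_A/∂P_B)(P_B/Q_A) = -13.9000 × 8.22/1705.006 ≈ -0.067.
%ΔQ_A ≈ ε × %ΔP_B = -0.067 × (6.9%) = -0.5%.

-0.5%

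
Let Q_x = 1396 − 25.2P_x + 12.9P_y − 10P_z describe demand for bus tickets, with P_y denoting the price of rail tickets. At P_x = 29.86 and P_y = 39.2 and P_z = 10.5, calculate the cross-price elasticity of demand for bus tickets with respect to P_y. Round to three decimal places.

0.484

At P_x = 29.86 and P_y = 39.2 and P_z = 10.5: Q_x = 1044.208.
∂Q_x/∂P_y = 12.9.
ε = (∂Q_x/∂P_y)(P_y/Q_x) = 12.9 × (39.2/1044.208) ≈ 0.484.
Since ε > 0, bus tickets and rail tickets are substitutes.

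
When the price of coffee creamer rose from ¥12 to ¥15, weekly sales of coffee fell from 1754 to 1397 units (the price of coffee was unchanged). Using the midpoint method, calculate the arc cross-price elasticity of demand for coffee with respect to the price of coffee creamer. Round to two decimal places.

ΔQ_A = 1397 − 1754 = -357; ΔP_B = 15 − 12 = 3.
Midpoints: Q̄_A = 1575.5, P̄_B = 13.50.
ε = (ΔQ_A/Q̄_A)/(ΔP_B/P̄_B) = (-357/1575.5)/(3/13.50) ≈ -1.02.
ε < 0: coffee and coffee creamer are complements.

-1.02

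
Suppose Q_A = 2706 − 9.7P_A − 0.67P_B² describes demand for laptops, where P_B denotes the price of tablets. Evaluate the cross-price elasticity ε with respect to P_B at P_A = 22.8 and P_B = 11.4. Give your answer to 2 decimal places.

-0.07

At P_A = 22.8 and P_B = 11.4: Q_A = 2397.767.
∂Q_A/∂P_B = -1.34P_B = -1.34(11.4) = -15.2760.
ε = (∂Q_A/∂P_B)(P_B/Q_A) = -15.2760 × (11.4/2397.767) ≈ -0.07.
ε < 0: complements.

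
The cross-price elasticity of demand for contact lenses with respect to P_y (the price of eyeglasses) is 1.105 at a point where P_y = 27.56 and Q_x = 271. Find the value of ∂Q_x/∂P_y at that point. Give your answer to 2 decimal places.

10.87

ε = (∂Q_x/∂P_y)·(P_y/Q_x) ⇒ ∂Q_x/∂P_y = ε·Q_x/P_y = 1.105 × 271/27.56 ≈ 10.87.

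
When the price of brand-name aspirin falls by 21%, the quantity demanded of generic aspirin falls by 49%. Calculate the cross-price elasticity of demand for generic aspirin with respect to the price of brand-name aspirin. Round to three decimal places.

2.333

ε = (%ΔQ of generic aspirin) / (%ΔP of brand-name aspirin) = (-49%) / (-21%) ≈ 2.333.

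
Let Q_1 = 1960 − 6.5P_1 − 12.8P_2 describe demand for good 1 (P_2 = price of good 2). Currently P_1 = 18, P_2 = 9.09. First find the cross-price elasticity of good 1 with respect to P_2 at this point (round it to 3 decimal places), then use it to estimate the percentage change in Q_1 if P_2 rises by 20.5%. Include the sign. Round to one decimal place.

At P_1 = 18, P_2 = 9.09: Q_1 = 1726.648.
∂Q_1/∂P_2 = -12.8.
ε = (∂Q_1/∂P_2)(P_2/Q_1) = -12.8000 × 9.09/1726.648 ≈ -0.067.
%ΔQ_1 ≈ ε × %ΔP_2 = -0.067 × (20.5%) = -1.4%.

-1.4%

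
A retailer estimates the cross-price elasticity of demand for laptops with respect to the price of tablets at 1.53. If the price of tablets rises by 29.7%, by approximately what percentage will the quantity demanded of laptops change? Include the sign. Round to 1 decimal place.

45.4%

%ΔQ ≈ ε × %ΔP of tablets = 1.53 × (29.7%) = 45.4%.
Demand for laptops rises by about 45.4%.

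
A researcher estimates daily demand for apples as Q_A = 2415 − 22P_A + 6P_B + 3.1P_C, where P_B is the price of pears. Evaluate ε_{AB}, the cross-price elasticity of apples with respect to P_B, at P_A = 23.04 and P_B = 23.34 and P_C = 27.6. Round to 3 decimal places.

At P_A = 23.04 and P_B = 23.34 and P_C = 27.6: Q_A = 2133.72.
∂Q_A/∂P_B = 6.
ε = (∂Q_A/∂P_B)(P_B/Q_A) = 6 × (23.34/2133.72) ≈ 0.066.

0.066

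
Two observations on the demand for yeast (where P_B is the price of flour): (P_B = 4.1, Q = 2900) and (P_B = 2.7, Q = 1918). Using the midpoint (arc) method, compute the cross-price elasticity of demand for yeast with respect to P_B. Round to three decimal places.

ΔQ_A = 1918 − 2900 = -982; ΔP_B = 2.7 − 4.1 = -1.4.
Midpoints: Q̄_A = 2409.0, P̄_B = 3.40.
ε = (ΔQ_A/Q̄_A)/(ΔP_B/P̄_B) = (-982/2409.0)/(-1.4/3.40) ≈ 0.990.

0.990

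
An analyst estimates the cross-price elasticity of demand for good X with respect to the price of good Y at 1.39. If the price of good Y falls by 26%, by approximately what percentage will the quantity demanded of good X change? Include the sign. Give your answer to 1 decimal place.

-36.1%

%ΔQ ≈ ε × %ΔP of good Y = 1.39 × (-26%) = -36.1%.
Demand for good X falls by about 36.1%.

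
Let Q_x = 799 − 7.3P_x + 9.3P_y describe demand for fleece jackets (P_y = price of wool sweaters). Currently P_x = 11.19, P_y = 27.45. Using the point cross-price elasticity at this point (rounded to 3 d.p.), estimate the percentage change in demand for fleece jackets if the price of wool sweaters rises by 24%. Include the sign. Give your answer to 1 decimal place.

6.3%

At P_x = 11.19, P_y = 27.45: Q_x = 972.598.
∂Q_x/∂P_y = 9.3.
ε = (∂Q_x/∂P_y)(P_y/Q_x) = 9.3000 × 27.45/972.598 ≈ 0.262.
%ΔQ_x ≈ ε × %ΔP_y = 0.262 × (24%) = 6.3%.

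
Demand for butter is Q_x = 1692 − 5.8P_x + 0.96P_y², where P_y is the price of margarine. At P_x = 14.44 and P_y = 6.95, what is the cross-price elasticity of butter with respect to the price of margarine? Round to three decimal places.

At P_x = 14.44 and P_y = 6.95: Q_x = 1654.618.
∂Q_x/∂P_y = 1.92P_y = 1.92(6.95) = 13.3440.
ε = (∂Q_x/∂P_y)(P_y/Q_x) = 13.3440 × (6.95/1654.618) ≈ 0.056.

0.056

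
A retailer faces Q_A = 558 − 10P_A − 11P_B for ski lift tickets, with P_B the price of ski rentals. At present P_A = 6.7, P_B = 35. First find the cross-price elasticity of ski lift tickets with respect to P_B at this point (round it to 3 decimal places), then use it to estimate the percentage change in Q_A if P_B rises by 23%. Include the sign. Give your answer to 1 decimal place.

-83.5%

At P_A = 6.7, P_B = 35: Q_A = 106.
∂Q_A/∂P_B = -11.
ε = (∂Q_A/∂P_B)(P_B/Q_A) = -11.0000 × 35/106 ≈ -3.632.
%ΔQ_A ≈ ε × %ΔP_B = -3.632 × (23%) = -83.5%.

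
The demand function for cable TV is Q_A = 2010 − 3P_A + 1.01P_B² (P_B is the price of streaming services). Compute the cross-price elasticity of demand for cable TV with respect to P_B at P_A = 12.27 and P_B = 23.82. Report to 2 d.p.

0.45

At P_A = 12.27 and P_B = 23.82: Q_A = 2546.256.
∂Q_A/∂P_B = 2.02P_B = 2.02(23.82) = 48.1164.
ε = (∂Q_A/∂P_B)(P_B/Q_A) = 48.1164 × (23.82/2546.256) ≈ 0.45.
ε > 0: substitutes.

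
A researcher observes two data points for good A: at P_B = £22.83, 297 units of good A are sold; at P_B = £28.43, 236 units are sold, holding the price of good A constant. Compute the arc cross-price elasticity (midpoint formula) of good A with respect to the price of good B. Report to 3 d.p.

ΔQ_A = 236 − 297 = -61; ΔP_B = 28.43 − 22.83 = 5.6.
Midpoints: Q̄_A = 266.5, P̄_B = 25.63.
ε = (ΔQ_A/Q̄_A)/(ΔP_B/P̄_B) = (-61/266.5)/(5.6/25.63) ≈ -1.048.
ε < 0: good A and good B are complements.

-1.048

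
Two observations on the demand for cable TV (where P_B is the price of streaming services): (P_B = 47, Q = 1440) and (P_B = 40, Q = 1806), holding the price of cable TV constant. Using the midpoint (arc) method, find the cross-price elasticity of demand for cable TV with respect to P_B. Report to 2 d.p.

ΔQ_A = 1806 − 1440 = 366; ΔP_B = 40 − 47 = -7.
Midpoints: Q̄_A = 1623.0, P̄_B = 43.50.
ε = (ΔQ_A/Q̄_A)/(ΔP_B/P̄_B) = (366/1623.0)/(-7/43.50) ≈ -1.40.

-1.40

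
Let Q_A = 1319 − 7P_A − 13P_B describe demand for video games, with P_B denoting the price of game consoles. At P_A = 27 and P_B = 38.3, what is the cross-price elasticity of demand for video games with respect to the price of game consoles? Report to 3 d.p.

-0.788

At P_A = 27 and P_B = 38.3: Q_A = 632.1.
∂Q_A/∂P_B = -13.
ε = (∂Q_A/∂P_B)(P_B/Q_A) = -13 × (38.3/632.1) ≈ -0.788.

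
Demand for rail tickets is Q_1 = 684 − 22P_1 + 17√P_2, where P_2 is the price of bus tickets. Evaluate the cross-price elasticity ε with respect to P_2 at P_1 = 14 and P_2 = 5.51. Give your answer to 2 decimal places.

At P_1 = 14 and P_2 = 5.51: Q_1 = 415.905.
∂Q_1/∂P_2 = 17/(2√P_2) = 17/(2√5.51) = 3.6211.
ε = (∂Q_1/∂P_2)(P_2/Q_1) = 3.6211 × (5.51/415.905) ≈ 0.05.
ε > 0: substitutes.

0.05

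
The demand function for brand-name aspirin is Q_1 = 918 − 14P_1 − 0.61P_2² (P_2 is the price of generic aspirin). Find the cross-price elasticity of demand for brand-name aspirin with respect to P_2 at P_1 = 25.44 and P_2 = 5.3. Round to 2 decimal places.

-0.06

At P_1 = 25.44 and P_2 = 5.3: Q_1 = 544.705.
∂Q_1/∂P_2 = -1.22P_2 = -1.22(5.3) = -6.4660.
ε = (∂Q_1/∂P_2)(P_2/Q_1) = -6.4660 × (5.3/544.705) ≈ -0.06.
ε < 0: complements.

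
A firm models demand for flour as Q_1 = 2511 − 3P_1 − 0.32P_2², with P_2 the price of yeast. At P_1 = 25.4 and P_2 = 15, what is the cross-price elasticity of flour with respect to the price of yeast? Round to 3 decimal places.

-0.061

At P_1 = 25.4 and P_2 = 15: Q_1 = 2362.8.
∂Q_1/∂P_2 = -0.64P_2 = -0.64(15) = -9.6000.
ε = (∂Q_1/∂P_2)(P_2/Q_1) = -9.6000 × (15/2362.8) ≈ -0.061.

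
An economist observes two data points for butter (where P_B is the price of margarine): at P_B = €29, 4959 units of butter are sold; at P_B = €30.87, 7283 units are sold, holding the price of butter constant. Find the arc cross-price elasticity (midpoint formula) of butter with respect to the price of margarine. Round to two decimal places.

6.08

ΔQ_A = 7283 − 4959 = 2324; ΔP_B = 30.87 − 29 = 1.87.
Midpoints: Q̄_A = 6121.0, P̄_B = 29.94.
ε = (ΔQ_A/Q̄_A)/(ΔP_B/P̄_B) = (2324/6121.0)/(1.87/29.94) ≈ 6.08.
ε > 0: butter and margarine are substitutes.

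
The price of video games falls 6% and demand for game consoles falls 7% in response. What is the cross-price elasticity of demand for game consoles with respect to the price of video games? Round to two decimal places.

1.17

ε = (%ΔQ of game consoles) / (%ΔP of video games) = (-7%) / (-6%) ≈ 1.17.
Positive cross-price elasticity: substitutes.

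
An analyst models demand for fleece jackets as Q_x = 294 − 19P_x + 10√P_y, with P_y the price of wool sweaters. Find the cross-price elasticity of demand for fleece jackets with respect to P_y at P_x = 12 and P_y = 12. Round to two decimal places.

0.17

At P_x = 12 and P_y = 12: Q_x = 100.641.
∂Q_x/∂P_y = 10/(2√P_y) = 10/(2√12) = 1.4434.
ε = (∂Q_x/∂P_y)(P_y/Q_x) = 1.4434 × (12/100.641) ≈ 0.17.
ε > 0: substitutes.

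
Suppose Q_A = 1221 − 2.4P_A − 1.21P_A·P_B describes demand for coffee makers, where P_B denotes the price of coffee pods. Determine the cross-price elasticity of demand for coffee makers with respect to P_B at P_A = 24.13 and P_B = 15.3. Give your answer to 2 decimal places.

At P_A = 24.13 and P_B = 15.3: Q_A = 716.369.
∂Q_A/∂P_B = -1.21P_A = -1.21(24.13) = -29.1973.
ε = (∂Q_A/∂P_B)(P_B/Q_A) = -29.1973 × (15.3/716.369) ≈ -0.62.

-0.62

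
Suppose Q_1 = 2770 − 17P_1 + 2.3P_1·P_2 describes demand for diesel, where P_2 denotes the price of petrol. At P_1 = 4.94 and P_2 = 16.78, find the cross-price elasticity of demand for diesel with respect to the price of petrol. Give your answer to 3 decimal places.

At P_1 = 4.94 and P_2 = 16.78: Q_1 = 2876.674.
∂Q_1/∂P_2 = 2.3P_1 = 2.3(4.94) = 11.3620.
ε = (∂Q_1/∂P_2)(P_2/Q_1) = 11.3620 × (16.78/2876.674) ≈ 0.066.
ε > 0: substitutes.

0.066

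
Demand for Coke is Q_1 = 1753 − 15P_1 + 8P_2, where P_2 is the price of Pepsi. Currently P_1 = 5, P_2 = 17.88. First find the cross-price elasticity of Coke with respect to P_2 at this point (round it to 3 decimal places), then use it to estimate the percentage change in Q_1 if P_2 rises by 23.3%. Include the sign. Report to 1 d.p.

1.8%

At P_1 = 5, P_2 = 17.88: Q_1 = 1821.04.
∂Q_1/∂P_2 = 8.
ε = (∂Q_1/∂P_2)(P_2/Q_1) = 8.0000 × 17.88/1821.04 ≈ 0.079.
%ΔQ_1 ≈ ε × %ΔP_2 = 0.079 × (23.3%) = 1.8%.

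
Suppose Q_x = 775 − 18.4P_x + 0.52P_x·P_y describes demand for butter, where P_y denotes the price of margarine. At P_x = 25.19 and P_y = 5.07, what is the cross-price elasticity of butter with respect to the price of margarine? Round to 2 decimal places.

0.18

At P_x = 25.19 and P_y = 5.07: Q_x = 377.915.
∂Q_x/∂P_y = 0.52P_x = 0.52(25.19) = 13.0988.
ε = (∂Q_x/∂P_y)(P_y/Q_x) = 13.0988 × (5.07/377.915) ≈ 0.18.
ε > 0: substitutes.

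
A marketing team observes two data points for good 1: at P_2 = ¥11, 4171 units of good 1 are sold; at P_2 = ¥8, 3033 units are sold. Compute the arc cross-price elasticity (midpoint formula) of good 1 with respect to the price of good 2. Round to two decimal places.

1.00

ΔQ_1 = 3033 − 4171 = -1138; ΔP_2 = 8 − 11 = -3.
Midpoints: Q̄_1 = 3602.0, P̄_2 = 9.50.
ε = (ΔQ_1/Q̄_1)/(ΔP_2/P̄_2) = (-1138/3602.0)/(-3/9.50) ≈ 1.00.
ε > 0: good 1 and good 2 are substitutes.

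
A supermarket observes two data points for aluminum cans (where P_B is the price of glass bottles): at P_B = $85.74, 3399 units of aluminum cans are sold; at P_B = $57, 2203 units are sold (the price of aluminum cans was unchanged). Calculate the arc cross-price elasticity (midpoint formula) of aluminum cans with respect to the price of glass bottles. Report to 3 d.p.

ΔQ_A = 2203 − 3399 = -1196; ΔP_B = 57 − 85.74 = -28.74.
Midpoints: Q̄_A = 2801.0, P̄_B = 71.37.
ε = (ΔQ_A/Q̄_A)/(ΔP_B/P̄_B) = (-1196/2801.0)/(-28.74/71.37) ≈ 1.060.
ε > 0: aluminum cans and glass bottles are substitutes.

1.060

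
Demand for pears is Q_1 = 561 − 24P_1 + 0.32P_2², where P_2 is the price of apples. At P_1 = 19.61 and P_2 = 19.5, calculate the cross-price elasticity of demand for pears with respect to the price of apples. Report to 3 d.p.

1.148

At P_1 = 19.61 and P_2 = 19.5: Q_1 = 212.04.
∂Q_1/∂P_2 = 0.64P_2 = 0.64(19.5) = 12.4800.
ε = (∂Q_1/∂P_2)(P_2/Q_1) = 12.4800 × (19.5/212.04) ≈ 1.148.
ε > 0: substitutes.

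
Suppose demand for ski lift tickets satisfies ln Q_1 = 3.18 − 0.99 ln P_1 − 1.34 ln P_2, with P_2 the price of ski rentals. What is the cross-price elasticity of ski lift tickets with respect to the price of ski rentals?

-1.34

In a log-linear (constant-elasticity) demand function, the coefficient on ln P_2 is the cross-price elasticity.
ε = -1.34. Negative, so ski lift tickets and ski rentals are complements.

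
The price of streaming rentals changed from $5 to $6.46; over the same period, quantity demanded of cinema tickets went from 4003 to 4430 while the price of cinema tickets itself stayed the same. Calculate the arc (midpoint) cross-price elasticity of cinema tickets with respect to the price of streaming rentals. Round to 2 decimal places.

0.40

ΔQ_A = 4430 − 4003 = 427; ΔP_B = 6.46 − 5 = 1.46.
Midpoints: Q̄_A = 4216.5, P̄_B = 5.73.
ε = (ΔQ_A/Q̄_A)/(ΔP_B/P̄_B) = (427/4216.5)/(1.46/5.73) ≈ 0.40.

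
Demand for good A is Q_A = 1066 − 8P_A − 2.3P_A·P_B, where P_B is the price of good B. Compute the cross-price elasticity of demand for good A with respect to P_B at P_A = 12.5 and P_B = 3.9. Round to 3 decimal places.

At P_A = 12.5 and P_B = 3.9: Q_A = 853.875.
∂Q_A/∂P_B = -2.3P_A = -2.3(12.5) = -28.7500.
ε = (∂Q_A/∂P_B)(P_B/Q_A) = -28.7500 × (3.9/853.875) ≈ -0.131.

-0.131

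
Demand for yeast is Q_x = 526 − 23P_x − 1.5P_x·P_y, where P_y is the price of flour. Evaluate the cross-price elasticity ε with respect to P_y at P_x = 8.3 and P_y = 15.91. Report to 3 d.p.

-1.446

At P_x = 8.3 and P_y = 15.91: Q_x = 137.020.
∂Q_x/∂P_y = -1.5P_x = -1.5(8.3) = -12.4500.
ε = (∂Q_x/∂P_y)(P_y/Q_x) = -12.4500 × (15.91/137.020) ≈ -1.446.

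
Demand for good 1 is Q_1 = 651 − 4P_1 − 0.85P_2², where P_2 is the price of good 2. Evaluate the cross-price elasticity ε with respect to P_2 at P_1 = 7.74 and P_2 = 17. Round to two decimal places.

-1.31

At P_1 = 7.74 and P_2 = 17: Q_1 = 374.39.
∂Q_1/∂P_2 = -1.7P_2 = -1.7(17) = -28.9000.
ε = (∂Q_1/∂P_2)(P_2/Q_1) = -28.9000 × (17/374.39) ≈ -1.31.
ε < 0: complements.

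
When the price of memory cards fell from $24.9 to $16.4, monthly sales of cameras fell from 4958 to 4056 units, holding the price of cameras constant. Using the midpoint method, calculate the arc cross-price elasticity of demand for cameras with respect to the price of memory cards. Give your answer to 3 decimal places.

0.486

ΔQ_A = 4056 − 4958 = -902; ΔP_B = 16.4 − 24.9 = -8.5.
Midpoints: Q̄_A = 4507.0, P̄_B = 20.65.
ε = (ΔQ_A/Q̄_A)/(ΔP_B/P̄_B) = (-902/4507.0)/(-8.5/20.65) ≈ 0.486.
ε > 0: cameras and memory cards are substitutes.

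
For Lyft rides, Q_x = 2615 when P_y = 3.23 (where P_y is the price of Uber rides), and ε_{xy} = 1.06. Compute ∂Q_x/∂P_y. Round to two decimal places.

858.17

ε = (∂Q_x/∂P_y)·(P_y/Q_x) ⇒ ∂Q_x/∂P_y = ε·Q_x/P_y = 1.06 × 2615/3.23 ≈ 858.17.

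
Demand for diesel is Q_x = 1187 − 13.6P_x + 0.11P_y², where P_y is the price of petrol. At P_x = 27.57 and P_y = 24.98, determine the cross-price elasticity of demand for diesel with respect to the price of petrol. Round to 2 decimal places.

0.16

At P_x = 27.57 and P_y = 24.98: Q_x = 880.688.
∂Q_x/∂P_y = 0.22P_y = 0.22(24.98) = 5.4956.
ε = (∂Q_x/∂P_y)(P_y/Q_x) = 5.4956 × (24.98/880.688) ≈ 0.16.
ε > 0: substitutes.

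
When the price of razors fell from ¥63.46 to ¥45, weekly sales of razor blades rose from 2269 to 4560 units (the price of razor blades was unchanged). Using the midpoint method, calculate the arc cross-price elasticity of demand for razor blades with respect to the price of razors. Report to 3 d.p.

-1.971

ΔQ_A = 4560 − 2269 = 2291; ΔP_B = 45 − 63.46 = -18.46.
Midpoints: Q̄_A = 3414.5, P̄_B = 54.23.
ε = (ΔQ_A/Q̄_A)/(ΔP_B/P̄_B) = (2291/3414.5)/(-18.46/54.23) ≈ -1.971.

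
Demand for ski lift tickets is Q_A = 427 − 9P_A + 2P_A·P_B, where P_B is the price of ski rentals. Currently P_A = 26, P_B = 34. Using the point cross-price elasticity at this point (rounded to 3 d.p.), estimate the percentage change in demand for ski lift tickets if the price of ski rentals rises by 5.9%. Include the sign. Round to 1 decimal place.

5.3%

At P_A = 26, P_B = 34: Q_A = 1961.
∂Q_A/∂P_B = 2P_A = 52.0000.
ε = (∂Q_A/∂P_B)(P_B/Q_A) = 52.0000 × 34/1961 ≈ 0.902.
%ΔQ_A ≈ ε × %ΔP_B = 0.902 × (5.9%) = 5.3%.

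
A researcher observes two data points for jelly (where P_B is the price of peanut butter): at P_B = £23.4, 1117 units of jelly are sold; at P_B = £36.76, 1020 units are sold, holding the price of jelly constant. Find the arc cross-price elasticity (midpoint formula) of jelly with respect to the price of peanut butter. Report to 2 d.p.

-0.20

ΔQ_A = 1020 − 1117 = -97; ΔP_B = 36.76 − 23.4 = 13.36.
Midpoints: Q̄_A = 1068.5, P̄_B = 30.08.
ε = (ΔQ_A/Q̄_A)/(ΔP_B/P̄_B) = (-97/1068.5)/(13.36/30.08) ≈ -0.20.
ε < 0: jelly and peanut butter are complements.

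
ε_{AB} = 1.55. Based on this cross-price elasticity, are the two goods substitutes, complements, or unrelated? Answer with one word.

ε = 1.55 > 0, so a higher price of good B raises demand for good A: substitutes.

substitutes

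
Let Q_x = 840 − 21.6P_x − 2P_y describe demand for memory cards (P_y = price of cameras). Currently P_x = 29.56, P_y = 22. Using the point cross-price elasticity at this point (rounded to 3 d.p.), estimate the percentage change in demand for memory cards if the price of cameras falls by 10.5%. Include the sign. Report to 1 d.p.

At P_x = 29.56, P_y = 22: Q_x = 157.504.
∂Q_x/∂P_y = -2.
ε = (∂Q_x/∂P_y)(P_y/Q_x) = -2.0000 × 22/157.504 ≈ -0.279.
%ΔQ_x ≈ ε × %ΔP_y = -0.279 × (-10.5%) = 2.9%.

2.9%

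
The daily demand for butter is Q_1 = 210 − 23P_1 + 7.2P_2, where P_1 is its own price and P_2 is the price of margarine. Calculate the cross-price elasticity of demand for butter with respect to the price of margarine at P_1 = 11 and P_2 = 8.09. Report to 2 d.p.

3.82

At P_1 = 11 and P_2 = 8.09: Q_1 = 15.248.
∂Q_1/∂P_2 = 7.2.
ε = (∂Q_1/∂P_2)(P_2/Q_1) = 7.2 × (8.09/15.248) ≈ 3.82.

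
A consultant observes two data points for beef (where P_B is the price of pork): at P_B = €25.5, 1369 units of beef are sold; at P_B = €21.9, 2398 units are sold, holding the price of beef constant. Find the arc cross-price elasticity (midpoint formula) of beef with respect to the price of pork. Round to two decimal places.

-3.60

ΔQ_A = 2398 − 1369 = 1029; ΔP_B = 21.9 − 25.5 = -3.6.
Midpoints: Q̄_A = 1883.5, P̄_B = 23.70.
ε = (ΔQ_A/Q̄_A)/(ΔP_B/P̄_B) = (1029/1883.5)/(-3.6/23.70) ≈ -3.60.
ε < 0: beef and pork are complements.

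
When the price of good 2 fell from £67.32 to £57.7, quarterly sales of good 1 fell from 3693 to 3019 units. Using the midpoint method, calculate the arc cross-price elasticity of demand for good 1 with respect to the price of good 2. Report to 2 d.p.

1.31

ΔQ_1 = 3019 − 3693 = -674; ΔP_2 = 57.7 − 67.32 = -9.62.
Midpoints: Q̄_1 = 3356.0, P̄_2 = 62.51.
ε = (ΔQ_1/Q̄_1)/(ΔP_2/P̄_2) = (-674/3356.0)/(-9.62/62.51) ≈ 1.31.
ε > 0: good 1 and good 2 are substitutes.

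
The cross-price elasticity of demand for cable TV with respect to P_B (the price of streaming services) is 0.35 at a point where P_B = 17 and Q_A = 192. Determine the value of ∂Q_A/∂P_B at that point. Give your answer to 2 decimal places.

3.95

ε = (∂Q_A/∂P_B)·(P_B/Q_A) ⇒ ∂Q_A/∂P_B = ε·Q_A/P_B = 0.35 × 192/17 ≈ 3.95.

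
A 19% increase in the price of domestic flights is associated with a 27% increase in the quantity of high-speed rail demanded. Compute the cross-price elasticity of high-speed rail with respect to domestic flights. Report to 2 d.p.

1.42

ε = (%ΔQ of high-speed rail) / (%ΔP of domestic flights) = (27%) / (19%) ≈ 1.42.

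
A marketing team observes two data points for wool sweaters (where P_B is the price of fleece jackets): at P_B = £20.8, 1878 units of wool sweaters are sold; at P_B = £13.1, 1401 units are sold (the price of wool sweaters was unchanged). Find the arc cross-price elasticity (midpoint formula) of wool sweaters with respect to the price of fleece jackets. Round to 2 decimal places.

0.64

ΔQ_A = 1401 − 1878 = -477; ΔP_B = 13.1 − 20.8 = -7.7.
Midpoints: Q̄_A = 1639.5, P̄_B = 16.95.
ε = (ΔQ_A/Q̄_A)/(ΔP_B/P̄_B) = (-477/1639.5)/(-7.7/16.95) ≈ 0.64.
ε > 0: wool sweaters and fleece jackets are substitutes.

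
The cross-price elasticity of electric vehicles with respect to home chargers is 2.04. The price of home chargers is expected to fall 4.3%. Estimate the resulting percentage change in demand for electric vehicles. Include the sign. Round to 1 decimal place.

-8.8%

%ΔQ ≈ ε × %ΔP of home chargers = 2.04 × (-4.3%) = -8.8%.
Demand for electric vehicles falls by about 8.8%.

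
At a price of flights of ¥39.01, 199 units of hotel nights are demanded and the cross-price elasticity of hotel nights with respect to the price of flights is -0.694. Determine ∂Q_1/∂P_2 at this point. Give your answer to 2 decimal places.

ε = (∂Q_1/∂P_2)·(P_2/Q_1) ⇒ ∂Q_1/∂P_2 = ε·Q_1/P_2 = -0.694 × 199/39.01 ≈ -3.54.

-3.54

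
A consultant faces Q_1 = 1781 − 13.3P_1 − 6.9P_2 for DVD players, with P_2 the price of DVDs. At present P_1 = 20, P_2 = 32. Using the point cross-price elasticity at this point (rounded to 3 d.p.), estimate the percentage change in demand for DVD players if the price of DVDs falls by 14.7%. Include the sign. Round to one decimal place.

2.5%

At P_1 = 20, P_2 = 32: Q_1 = 1294.2.
∂Q_1/∂P_2 = -6.9.
ε = (∂Q_1/∂P_2)(P_2/Q_1) = -6.9000 × 32/1294.2 ≈ -0.171.
%ΔQ_1 ≈ ε × %ΔP_2 = -0.171 × (-14.7%) = 2.5%.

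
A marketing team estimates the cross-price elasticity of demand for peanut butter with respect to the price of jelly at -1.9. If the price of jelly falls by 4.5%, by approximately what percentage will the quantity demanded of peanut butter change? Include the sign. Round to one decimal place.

8.6%

%ΔQ ≈ ε × %ΔP of jelly = -1.9 × (-4.5%) = 8.6%.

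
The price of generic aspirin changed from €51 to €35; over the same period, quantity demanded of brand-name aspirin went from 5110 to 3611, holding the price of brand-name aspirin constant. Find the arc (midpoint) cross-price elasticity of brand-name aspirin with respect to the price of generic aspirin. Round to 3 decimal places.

ΔQ_A = 3611 − 5110 = -1499; ΔP_B = 35 − 51 = -16.
Midpoints: Q̄_A = 4360.5, P̄_B = 43.00.
ε = (ΔQ_A/Q̄_A)/(ΔP_B/P̄_B) = (-1499/4360.5)/(-16/43.00) ≈ 0.924.

0.924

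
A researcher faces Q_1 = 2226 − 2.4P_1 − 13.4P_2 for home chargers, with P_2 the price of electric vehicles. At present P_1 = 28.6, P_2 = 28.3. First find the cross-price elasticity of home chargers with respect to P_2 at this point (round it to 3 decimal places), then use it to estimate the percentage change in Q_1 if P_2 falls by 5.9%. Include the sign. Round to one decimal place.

1.3%

At P_1 = 28.6, P_2 = 28.3: Q_1 = 1778.14.
∂Q_1/∂P_2 = -13.4.
ε = (∂Q_1/∂P_2)(P_2/Q_1) = -13.4000 × 28.3/1778.14 ≈ -0.213.
%ΔQ_1 ≈ ε × %ΔP_2 = -0.213 × (-5.9%) = 1.3%.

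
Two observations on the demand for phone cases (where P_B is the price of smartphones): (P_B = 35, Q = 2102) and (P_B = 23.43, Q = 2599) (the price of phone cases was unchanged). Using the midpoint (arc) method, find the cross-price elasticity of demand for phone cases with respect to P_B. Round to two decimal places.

-0.53

ΔQ_A = 2599 − 2102 = 497; ΔP_B = 23.43 − 35 = -11.57.
Midpoints: Q̄_A = 2350.5, P̄_B = 29.21.
ε = (ΔQ_A/Q̄_A)/(ΔP_B/P̄_B) = (497/2350.5)/(-11.57/29.21) ≈ -0.53.
ε < 0: phone cases and smartphones are complements.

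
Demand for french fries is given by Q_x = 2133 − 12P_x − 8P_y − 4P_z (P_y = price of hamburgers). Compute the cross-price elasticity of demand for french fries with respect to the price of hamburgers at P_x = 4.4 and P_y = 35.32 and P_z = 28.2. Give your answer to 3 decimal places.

-0.168

At P_x = 4.4 and P_y = 35.32 and P_z = 28.2: Q_x = 1684.84.
∂Q_x/∂P_y = -8.
ε = (∂Q_x/∂P_y)(P_y/Q_x) = -8 × (35.32/1684.84) ≈ -0.168.
Since ε < 0, french fries and hamburgers are complements.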